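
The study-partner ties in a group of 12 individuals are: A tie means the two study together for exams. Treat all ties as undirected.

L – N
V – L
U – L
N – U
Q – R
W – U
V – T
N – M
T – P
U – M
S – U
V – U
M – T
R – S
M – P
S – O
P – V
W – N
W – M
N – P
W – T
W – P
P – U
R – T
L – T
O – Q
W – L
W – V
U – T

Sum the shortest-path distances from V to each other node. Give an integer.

19

Distances from V: L:1, M:2, N:2, O:3, P:1, Q:3, R:2, S:2, T:1, U:1, W:1.
Sum = 1 + 2 + 2 + 3 + 1 + 3 + 2 + 2 + 1 + 1 + 1 = 19.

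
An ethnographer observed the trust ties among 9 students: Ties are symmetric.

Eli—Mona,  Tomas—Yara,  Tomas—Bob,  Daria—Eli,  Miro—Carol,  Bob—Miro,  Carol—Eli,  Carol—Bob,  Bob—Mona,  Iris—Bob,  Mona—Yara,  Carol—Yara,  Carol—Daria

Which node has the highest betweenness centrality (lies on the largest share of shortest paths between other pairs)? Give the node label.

Bob

Unnormalized betweenness of each node: Bob:34/3, Carol:29/3, Daria:0, Eli:4/3, Iris:0, Miro:0, Mona:8/3, Tomas:2/3, Yara:7/3.
Bob has the largest value, 34/3, making it the main broker — the node through which the most shortest paths run.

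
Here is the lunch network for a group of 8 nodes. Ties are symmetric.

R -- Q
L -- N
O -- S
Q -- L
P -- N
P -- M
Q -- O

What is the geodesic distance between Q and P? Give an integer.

One shortest route is Q – L – N – P, which uses 3 edges, and at distance 2 from Q we only reach {N, S}, which does not include P. So d(Q,P) = 3.

3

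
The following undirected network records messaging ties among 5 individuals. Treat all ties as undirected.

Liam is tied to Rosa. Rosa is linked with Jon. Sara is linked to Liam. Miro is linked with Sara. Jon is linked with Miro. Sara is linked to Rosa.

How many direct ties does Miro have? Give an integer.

Miro is directly tied to Jon and Sara. That is 2 neighbors, so the degree of Miro is 2.

2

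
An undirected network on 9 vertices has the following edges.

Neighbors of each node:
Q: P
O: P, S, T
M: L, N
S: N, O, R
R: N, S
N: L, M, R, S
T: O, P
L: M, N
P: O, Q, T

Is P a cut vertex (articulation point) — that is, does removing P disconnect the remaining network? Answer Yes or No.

Yes

Removing P leaves {L, M, N, O, R, S, and T} with no path to {Q}, so the network splits into 2 components. P is a cut vertex.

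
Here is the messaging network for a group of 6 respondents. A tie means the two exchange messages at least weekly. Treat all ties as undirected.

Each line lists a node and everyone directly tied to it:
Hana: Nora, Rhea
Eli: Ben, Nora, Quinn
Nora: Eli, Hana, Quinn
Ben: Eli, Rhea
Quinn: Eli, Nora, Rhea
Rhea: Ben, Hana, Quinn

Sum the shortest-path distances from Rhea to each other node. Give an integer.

7

Distances from Rhea: Ben:1, Eli:2, Hana:1, Nora:2, Quinn:1.
Sum = 1 + 2 + 1 + 2 + 1 = 7.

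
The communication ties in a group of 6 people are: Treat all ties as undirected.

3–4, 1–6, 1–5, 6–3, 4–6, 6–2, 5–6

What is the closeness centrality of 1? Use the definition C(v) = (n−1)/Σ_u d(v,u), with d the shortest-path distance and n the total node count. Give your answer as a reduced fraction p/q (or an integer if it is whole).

5/8

Distances from 1: 2:2, 3:2, 4:2, 5:1, 6:1. Sum = 8.
n = 6, so closeness = 5/8.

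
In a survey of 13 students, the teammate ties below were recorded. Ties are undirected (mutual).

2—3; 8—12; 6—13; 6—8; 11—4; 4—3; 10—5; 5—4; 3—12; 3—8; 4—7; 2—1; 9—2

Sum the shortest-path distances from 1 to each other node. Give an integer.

Distances from 1: 2:1, 3:2, 4:3, 5:4, 6:4, 7:4, 8:3, 9:2, 10:5, 11:4, 12:3, 13:5.
Sum = 1 + 2 + 3 + 4 + 4 + 4 + 3 + 2 + 5 + 4 + 3 + 5 = 40.

40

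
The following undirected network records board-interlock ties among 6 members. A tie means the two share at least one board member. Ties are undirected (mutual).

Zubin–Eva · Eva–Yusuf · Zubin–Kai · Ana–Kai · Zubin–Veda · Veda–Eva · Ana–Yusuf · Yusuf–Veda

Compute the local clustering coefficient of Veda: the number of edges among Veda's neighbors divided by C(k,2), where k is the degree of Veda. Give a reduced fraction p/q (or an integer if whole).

Veda's neighbors: Eva, Yusuf, and Zubin (k = 3).
Possible neighbor pairs: C(3,2) = 3. Edges among them: Eva–Yusuf, Eva–Zubin → e = 2.
Clustering(Veda) = 2/3.

2/3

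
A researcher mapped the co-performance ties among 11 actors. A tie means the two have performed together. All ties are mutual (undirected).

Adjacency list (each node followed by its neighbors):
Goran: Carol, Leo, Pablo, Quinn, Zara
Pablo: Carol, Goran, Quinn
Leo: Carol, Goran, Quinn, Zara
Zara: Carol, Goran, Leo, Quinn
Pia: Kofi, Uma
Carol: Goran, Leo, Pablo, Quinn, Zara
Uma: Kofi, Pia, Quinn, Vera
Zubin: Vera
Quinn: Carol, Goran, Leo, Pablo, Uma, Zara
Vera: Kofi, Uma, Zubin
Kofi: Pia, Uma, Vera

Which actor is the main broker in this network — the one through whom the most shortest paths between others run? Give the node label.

Quinn

Unnormalized betweenness of each node: Carol:2/3, Goran:2/3, Kofi:1, Leo:0, Pablo:0, Pia:0, Quinn:77/3, Uma:25, Vera:9, Zara:0, Zubin:0.
Quinn has the largest value, 77/3, making it the main broker — the node through which the most shortest paths run.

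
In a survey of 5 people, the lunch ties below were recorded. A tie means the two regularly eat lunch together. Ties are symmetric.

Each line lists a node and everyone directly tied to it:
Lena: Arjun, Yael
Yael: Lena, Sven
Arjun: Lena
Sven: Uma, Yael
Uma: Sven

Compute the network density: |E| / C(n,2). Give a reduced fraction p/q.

2/5

There are 4 edges and 5 nodes, so the maximum possible is C(5,2) = 10.
Density = 4/10 = 2/5.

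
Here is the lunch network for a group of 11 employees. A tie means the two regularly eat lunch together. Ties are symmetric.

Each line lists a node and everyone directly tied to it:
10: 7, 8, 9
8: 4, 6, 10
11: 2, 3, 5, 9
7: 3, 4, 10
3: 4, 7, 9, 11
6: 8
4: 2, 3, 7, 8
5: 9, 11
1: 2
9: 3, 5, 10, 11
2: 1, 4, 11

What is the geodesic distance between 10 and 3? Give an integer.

One shortest route is 10 – 7 – 3, which uses 2 edges, and 10 and 3 are not directly tied, so nothing shorter exists. So d(10,3) = 2.

2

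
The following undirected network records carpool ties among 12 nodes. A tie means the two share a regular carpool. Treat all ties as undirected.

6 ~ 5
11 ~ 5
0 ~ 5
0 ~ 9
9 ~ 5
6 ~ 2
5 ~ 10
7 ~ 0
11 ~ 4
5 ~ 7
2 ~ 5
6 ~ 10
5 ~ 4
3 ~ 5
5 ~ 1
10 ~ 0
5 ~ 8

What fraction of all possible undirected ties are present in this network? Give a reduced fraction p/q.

There are 17 edges and 12 nodes, so the maximum possible is C(12,2) = 66.
Density = 17/66.

17/66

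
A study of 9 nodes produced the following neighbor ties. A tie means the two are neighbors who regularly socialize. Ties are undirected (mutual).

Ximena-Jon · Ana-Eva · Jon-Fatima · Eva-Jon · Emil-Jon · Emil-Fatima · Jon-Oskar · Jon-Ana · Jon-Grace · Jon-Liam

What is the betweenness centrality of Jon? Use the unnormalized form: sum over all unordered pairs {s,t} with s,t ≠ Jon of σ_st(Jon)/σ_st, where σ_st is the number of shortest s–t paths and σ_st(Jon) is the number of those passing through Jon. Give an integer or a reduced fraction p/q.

26

Pairs whose geodesics pass through Jon — Grace–Oskar: 1; Grace–Eva: 1; Grace–Ana: 1; Grace–Ximena: 1; Grace–Emil: 1; Grace–Fatima: 1; Grace–Liam: 1; Oskar–Eva: 1; Oskar–Ana: 1; Oskar–Ximena: 1; Oskar–Emil: 1; Oskar–Fatima: 1; Oskar–Liam: 1; Eva–Ximena: 1 … (+12 more pairs).
All other pairs contribute 0.
Summing the contributions gives betweenness(Jon) = 26.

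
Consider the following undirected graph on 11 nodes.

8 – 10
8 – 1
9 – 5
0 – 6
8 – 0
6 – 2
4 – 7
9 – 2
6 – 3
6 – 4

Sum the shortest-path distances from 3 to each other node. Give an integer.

28

Distances from 3: 0:2, 1:4, 2:2, 4:2, 5:4, 6:1, 7:3, 8:3, 9:3, 10:4.
Sum = 2 + 4 + 2 + 2 + 4 + 1 + 3 + 3 + 3 + 4 = 28.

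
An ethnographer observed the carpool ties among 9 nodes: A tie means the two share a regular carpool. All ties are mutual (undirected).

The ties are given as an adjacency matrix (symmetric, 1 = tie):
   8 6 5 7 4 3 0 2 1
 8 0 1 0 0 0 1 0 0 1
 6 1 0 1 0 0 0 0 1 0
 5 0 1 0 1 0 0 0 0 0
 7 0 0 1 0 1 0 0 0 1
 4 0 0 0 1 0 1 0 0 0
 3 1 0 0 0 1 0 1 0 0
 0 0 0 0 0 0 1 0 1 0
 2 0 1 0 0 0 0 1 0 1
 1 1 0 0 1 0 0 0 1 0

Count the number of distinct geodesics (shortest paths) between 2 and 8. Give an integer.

The shortest distance is 2. The length-2 paths are: 2–1–8; 2–6–8.
That gives 2 distinct shortest paths.

2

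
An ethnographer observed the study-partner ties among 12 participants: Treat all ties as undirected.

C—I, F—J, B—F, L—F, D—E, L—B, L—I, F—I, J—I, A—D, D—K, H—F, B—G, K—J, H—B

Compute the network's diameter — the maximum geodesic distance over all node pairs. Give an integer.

6

Eccentricity of each node (its greatest distance to any other): A:6, B:5, C:5, D:5, E:6, F:4, G:6, H:5, I:4, J:3, K:4, L:5.
The maximum eccentricity is 6, realized for instance by the pair A–G via A – D – K – J – F – B – G. So the diameter is 6.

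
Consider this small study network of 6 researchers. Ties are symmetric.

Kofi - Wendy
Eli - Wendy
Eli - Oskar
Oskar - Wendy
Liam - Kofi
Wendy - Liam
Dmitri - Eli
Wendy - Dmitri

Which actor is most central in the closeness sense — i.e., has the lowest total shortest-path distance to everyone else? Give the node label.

Farness (sum of distances to all others) for each node — Dmitri:8, Eli:7, Kofi:8, Liam:8, Oskar:8, Wendy:5.
The smallest farness is 5, for Wendy, so Wendy has the highest closeness.

Wendy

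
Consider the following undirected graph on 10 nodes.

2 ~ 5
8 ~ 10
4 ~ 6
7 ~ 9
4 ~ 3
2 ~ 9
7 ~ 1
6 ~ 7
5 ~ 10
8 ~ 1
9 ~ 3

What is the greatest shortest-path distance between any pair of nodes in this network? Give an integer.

Eccentricity of each node (its greatest distance to any other): 1:3, 2:3, 3:4, 4:5, 5:4, 6:4, 7:3, 8:4, 9:3, 10:5.
The maximum eccentricity is 5, realized for instance by the pair 4–10 via 4 – 6 – 7 – 1 – 8 – 10. So the diameter is 5.

5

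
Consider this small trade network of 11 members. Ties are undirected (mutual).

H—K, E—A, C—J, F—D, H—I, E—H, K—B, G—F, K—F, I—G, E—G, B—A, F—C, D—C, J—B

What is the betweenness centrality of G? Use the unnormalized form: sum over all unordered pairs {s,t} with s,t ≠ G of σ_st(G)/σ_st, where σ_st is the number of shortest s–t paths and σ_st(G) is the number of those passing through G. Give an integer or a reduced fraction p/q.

Pairs whose geodesics pass through G — E–C: 1; E–D: 1; E–F: 1; E–I: 1/2; A–D: 1/3; A–F: 1/2; A–I: 1/2; J–I: 1/2; C–I: 1; D–I: 1; F–I: 1.
All other pairs contribute 0.
Summing the contributions gives betweenness(G) = 25/3.

25/3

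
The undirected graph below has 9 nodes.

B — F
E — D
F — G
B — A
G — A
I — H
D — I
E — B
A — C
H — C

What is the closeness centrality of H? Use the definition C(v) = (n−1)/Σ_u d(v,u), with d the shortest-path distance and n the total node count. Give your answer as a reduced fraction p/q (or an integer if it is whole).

Distances from H: A:2, B:3, C:1, D:2, E:3, F:4, G:3, I:1. Sum = 19.
n = 9, so closeness = 8/19.

8/19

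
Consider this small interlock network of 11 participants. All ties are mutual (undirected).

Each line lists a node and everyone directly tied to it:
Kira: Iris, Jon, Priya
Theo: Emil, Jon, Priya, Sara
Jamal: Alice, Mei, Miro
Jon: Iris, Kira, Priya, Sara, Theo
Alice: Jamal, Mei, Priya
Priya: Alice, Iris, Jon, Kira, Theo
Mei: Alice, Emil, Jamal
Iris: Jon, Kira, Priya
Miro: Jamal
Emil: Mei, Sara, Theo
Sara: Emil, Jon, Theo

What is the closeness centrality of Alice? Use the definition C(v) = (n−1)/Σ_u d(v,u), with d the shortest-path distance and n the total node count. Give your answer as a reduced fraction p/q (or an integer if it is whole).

5/9

Distances from Alice: Emil:2, Iris:2, Jamal:1, Jon:2, Kira:2, Mei:1, Miro:2, Priya:1, Sara:3, Theo:2. Sum = 18.
n = 11, so closeness = 10/18 = 5/9.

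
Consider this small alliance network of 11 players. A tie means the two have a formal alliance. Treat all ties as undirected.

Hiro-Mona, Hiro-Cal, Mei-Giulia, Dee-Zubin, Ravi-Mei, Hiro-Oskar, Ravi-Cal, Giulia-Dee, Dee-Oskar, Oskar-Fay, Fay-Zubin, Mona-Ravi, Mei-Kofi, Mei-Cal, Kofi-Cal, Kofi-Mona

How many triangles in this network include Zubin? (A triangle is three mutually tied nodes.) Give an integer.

0

Zubin's neighbors are Dee and Fay, but none of them are tied to each other, so no triangle contains Zubin.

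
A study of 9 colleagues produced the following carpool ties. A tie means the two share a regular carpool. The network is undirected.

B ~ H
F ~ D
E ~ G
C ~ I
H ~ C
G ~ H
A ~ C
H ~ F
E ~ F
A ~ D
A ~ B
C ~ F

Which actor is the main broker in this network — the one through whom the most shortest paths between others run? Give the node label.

Unnormalized betweenness of each node: A:3, B:1, C:9, D:1, E:1, F:8, G:1, H:8, I:0.
C has the largest value, 9, making it the main broker — the node through which the most shortest paths run.

C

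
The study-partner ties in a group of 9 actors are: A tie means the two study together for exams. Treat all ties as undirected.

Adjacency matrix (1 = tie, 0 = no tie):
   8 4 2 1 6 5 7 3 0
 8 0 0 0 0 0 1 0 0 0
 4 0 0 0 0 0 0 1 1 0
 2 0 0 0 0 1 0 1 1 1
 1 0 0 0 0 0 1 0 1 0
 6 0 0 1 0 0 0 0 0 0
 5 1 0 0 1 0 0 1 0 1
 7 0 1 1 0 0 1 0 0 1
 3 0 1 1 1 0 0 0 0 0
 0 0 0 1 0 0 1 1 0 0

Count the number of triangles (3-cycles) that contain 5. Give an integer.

1

5's neighbors: 0, 1, 7, and 8.
Neighbor pairs that are themselves tied: 5–0–7. Each forms one triangle with 5, for 1 in total.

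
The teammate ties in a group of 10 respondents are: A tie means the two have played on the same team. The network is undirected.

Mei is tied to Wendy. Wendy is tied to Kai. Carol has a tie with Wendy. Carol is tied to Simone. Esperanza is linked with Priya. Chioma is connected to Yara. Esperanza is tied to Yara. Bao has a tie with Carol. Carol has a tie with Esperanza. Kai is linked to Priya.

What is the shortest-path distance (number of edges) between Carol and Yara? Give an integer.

One shortest route is Carol – Esperanza – Yara, which uses 2 edges, and Carol and Yara are not directly tied, so nothing shorter exists. So d(Carol,Yara) = 2.

2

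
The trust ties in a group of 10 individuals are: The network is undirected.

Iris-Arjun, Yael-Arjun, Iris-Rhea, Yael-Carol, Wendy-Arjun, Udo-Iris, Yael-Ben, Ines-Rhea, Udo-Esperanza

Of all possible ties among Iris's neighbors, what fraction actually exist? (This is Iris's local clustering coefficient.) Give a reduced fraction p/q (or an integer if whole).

Iris's neighbors: Arjun, Rhea, and Udo (k = 3).
Possible neighbor pairs: C(3,2) = 3. Edges among them: none → e = 0.
Clustering(Iris) = 0/3 = 0.

0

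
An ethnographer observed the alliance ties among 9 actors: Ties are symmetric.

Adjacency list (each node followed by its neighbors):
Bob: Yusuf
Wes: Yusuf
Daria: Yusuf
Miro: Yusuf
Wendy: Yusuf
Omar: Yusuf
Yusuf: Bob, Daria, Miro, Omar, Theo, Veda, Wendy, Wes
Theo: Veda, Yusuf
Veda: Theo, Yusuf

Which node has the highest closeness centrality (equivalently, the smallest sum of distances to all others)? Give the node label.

Farness (sum of distances to all others) for each node — Bob:15, Daria:15, Miro:15, Omar:15, Theo:14, Veda:14, Wendy:15, Wes:15, Yusuf:8.
The smallest farness is 8, for Yusuf, so Yusuf has the highest closeness.

Yusuf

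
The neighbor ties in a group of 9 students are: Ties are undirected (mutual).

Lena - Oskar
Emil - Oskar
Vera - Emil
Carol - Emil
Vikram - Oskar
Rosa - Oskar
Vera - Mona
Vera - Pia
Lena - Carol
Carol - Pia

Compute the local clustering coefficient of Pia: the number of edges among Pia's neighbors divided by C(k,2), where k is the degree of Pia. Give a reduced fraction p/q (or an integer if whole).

0

Pia's neighbors: Carol and Vera (k = 2).
Possible neighbor pairs: C(2,2) = 1. Edges among them: none → e = 0.
Clustering(Pia) = 0/1.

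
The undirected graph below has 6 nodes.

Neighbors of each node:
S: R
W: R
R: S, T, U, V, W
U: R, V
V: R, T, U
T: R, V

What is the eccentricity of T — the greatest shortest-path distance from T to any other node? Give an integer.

2

Distances from T: R:1, S:2, U:2, V:1, W:2.
The largest is 2 (to U, W, and S), so the eccentricity of T is 2.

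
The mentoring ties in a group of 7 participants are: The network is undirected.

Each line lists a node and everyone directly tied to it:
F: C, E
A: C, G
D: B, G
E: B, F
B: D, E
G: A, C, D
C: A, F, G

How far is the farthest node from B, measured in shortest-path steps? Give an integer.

3

Distances from B: A:3, C:3, D:1, E:1, F:2, G:2.
The largest is 3 (to A and C), so the eccentricity of B is 3.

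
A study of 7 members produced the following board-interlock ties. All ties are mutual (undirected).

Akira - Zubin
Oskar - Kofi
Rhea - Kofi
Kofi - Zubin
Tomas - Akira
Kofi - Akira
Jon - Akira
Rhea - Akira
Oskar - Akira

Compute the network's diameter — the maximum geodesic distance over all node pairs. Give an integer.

2

Eccentricity of each node (its greatest distance to any other): Akira:1, Jon:2, Kofi:2, Oskar:2, Rhea:2, Tomas:2, Zubin:2.
The maximum eccentricity is 2, realized for instance by the pair Oskar–Tomas via Oskar – Akira – Tomas. So the diameter is 2.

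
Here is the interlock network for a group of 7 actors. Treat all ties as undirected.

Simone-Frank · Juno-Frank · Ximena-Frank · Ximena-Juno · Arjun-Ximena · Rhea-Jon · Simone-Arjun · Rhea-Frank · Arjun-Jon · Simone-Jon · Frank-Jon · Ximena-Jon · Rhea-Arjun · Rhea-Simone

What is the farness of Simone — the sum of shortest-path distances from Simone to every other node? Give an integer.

8

Distances from Simone: Arjun:1, Frank:1, Jon:1, Juno:2, Rhea:1, Ximena:2.
Sum = 1 + 1 + 1 + 2 + 1 + 2 = 8.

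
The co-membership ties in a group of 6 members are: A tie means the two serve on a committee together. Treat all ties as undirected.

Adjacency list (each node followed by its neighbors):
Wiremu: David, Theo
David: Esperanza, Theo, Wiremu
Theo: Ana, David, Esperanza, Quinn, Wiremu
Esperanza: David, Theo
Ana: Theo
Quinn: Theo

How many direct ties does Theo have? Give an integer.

5

Theo is directly tied to Ana, David, Esperanza, Quinn, and Wiremu. That is 5 neighbors, so the degree of Theo is 5.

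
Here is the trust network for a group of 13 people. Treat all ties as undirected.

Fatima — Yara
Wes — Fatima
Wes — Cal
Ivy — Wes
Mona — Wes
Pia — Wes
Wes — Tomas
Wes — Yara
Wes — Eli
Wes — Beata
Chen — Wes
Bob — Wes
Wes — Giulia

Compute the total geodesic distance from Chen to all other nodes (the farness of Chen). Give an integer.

23

Distances from Chen: Beata:2, Bob:2, Cal:2, Eli:2, Fatima:2, Giulia:2, Ivy:2, Mona:2, Pia:2, Tomas:2, Wes:1, Yara:2.
Sum = 2 + 2 + 2 + 2 + 2 + 2 + 2 + 2 + 2 + 2 + 1 + 2 = 23.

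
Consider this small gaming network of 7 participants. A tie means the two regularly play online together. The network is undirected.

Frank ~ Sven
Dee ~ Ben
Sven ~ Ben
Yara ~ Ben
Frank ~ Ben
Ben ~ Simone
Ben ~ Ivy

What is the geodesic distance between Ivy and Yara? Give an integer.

One shortest route is Ivy – Ben – Yara, which uses 2 edges, and Ivy and Yara are not directly tied, so nothing shorter exists. So d(Ivy,Yara) = 2.

2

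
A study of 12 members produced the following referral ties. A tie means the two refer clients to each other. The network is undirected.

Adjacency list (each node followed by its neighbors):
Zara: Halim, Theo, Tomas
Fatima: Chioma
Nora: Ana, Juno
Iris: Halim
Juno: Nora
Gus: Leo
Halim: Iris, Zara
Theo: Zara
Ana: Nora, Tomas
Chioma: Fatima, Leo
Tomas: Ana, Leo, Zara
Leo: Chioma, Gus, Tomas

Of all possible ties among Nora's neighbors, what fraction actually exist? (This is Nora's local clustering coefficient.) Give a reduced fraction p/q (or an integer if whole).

Nora's neighbors: Ana and Juno (k = 2).
Possible neighbor pairs: C(2,2) = 1. Edges among them: none → e = 0.
Clustering(Nora) = 0/1.

0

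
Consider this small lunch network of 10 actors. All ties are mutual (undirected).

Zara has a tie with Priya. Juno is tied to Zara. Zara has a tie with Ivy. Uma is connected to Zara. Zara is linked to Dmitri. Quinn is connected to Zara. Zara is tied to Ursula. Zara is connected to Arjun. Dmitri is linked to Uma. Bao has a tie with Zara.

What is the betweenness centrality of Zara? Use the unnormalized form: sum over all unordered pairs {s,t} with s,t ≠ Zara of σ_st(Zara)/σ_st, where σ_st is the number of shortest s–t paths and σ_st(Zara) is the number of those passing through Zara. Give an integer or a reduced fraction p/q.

Pairs whose geodesics pass through Zara — Bao–Ursula: 1; Bao–Ivy: 1; Bao–Uma: 1; Bao–Dmitri: 1; Bao–Quinn: 1; Bao–Arjun: 1; Bao–Juno: 1; Bao–Priya: 1; Ursula–Ivy: 1; Ursula–Uma: 1; Ursula–Dmitri: 1; Ursula–Quinn: 1; Ursula–Arjun: 1; Ursula–Juno: 1 … (+21 more pairs).
All other pairs contribute 0.
Summing the contributions gives betweenness(Zara) = 35.

35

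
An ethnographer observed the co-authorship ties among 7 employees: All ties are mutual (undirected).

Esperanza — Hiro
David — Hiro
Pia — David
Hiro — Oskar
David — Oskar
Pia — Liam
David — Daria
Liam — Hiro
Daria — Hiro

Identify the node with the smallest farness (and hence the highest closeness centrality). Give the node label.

Hiro

Farness (sum of distances to all others) for each node — Daria:10, David:8, Esperanza:12, Hiro:7, Liam:10, Oskar:10, Pia:11.
The smallest farness is 7, for Hiro, so Hiro has the highest closeness.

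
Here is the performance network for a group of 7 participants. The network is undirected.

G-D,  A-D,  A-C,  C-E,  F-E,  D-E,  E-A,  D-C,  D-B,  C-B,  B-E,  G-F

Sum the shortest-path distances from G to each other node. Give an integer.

10

Distances from G: A:2, B:2, C:2, D:1, E:2, F:1.
Sum = 2 + 2 + 2 + 1 + 2 + 1 = 10.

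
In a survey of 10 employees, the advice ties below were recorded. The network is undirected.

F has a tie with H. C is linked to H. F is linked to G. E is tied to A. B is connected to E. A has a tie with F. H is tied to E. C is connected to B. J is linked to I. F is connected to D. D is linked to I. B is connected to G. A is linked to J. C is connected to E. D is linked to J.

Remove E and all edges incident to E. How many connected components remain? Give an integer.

1

E's neighbors (A, B, C, and H) remain reachable from one another through other ties, so the rest of the network stays in one piece.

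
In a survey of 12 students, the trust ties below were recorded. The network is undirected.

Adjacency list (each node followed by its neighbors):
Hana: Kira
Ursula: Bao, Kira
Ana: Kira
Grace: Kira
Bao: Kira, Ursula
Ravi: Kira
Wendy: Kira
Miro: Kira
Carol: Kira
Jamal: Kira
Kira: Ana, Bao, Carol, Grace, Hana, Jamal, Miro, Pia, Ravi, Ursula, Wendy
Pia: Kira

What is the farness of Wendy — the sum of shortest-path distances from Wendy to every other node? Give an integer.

21

Distances from Wendy: Ana:2, Bao:2, Carol:2, Grace:2, Hana:2, Jamal:2, Kira:1, Miro:2, Pia:2, Ravi:2, Ursula:2.
Sum = 2 + 2 + 2 + 2 + 2 + 2 + 1 + 2 + 2 + 2 + 2 = 21.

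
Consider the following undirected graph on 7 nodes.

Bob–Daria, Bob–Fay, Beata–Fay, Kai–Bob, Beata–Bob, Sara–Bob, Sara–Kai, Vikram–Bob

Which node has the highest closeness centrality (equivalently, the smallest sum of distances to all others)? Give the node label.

Farness (sum of distances to all others) for each node — Beata:10, Bob:6, Daria:11, Fay:10, Kai:10, Sara:10, Vikram:11.
The smallest farness is 6, for Bob, so Bob has the highest closeness.

Bob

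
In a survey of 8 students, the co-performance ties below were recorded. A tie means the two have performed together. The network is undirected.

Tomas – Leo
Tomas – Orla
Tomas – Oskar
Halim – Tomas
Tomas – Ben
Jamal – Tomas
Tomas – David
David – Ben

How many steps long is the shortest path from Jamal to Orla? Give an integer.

2

One shortest route is Jamal – Tomas – Orla, which uses 2 edges, and Jamal and Orla are not directly tied, so nothing shorter exists. So d(Jamal,Orla) = 2.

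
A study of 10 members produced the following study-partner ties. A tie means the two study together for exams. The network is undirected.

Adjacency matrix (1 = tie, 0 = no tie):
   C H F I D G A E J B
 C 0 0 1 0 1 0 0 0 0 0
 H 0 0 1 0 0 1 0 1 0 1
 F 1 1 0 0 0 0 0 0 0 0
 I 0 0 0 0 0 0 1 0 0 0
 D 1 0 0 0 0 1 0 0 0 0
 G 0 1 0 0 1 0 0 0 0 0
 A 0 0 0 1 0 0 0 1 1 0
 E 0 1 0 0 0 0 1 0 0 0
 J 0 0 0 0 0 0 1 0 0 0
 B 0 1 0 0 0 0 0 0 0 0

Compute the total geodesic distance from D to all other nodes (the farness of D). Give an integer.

26

Distances from D: A:4, B:3, C:1, E:3, F:2, G:1, H:2, I:5, J:5.
Sum = 4 + 3 + 1 + 3 + 2 + 1 + 2 + 5 + 5 = 26.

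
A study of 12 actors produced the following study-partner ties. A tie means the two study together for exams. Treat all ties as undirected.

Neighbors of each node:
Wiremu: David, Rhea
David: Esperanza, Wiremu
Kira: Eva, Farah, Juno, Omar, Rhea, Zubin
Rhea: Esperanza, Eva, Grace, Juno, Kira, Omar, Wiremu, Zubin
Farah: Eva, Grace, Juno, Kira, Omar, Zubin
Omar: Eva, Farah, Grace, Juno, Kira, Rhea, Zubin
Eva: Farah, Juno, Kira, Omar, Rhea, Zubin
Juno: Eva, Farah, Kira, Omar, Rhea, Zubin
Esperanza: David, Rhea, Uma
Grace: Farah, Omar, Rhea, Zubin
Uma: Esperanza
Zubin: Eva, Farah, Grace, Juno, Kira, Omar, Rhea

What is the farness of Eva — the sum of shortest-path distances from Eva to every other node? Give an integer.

18

Distances from Eva: David:3, Esperanza:2, Farah:1, Grace:2, Juno:1, Kira:1, Omar:1, Rhea:1, Uma:3, Wiremu:2, Zubin:1.
Sum = 3 + 2 + 1 + 2 + 1 + 1 + 1 + 1 + 3 + 2 + 1 = 18.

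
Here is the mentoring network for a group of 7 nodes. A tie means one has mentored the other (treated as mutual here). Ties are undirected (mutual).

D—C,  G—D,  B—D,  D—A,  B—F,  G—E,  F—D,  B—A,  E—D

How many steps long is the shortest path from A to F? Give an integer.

One shortest route is A – D – F, which uses 2 edges, and A and F are not directly tied, so nothing shorter exists. So d(A,F) = 2.

2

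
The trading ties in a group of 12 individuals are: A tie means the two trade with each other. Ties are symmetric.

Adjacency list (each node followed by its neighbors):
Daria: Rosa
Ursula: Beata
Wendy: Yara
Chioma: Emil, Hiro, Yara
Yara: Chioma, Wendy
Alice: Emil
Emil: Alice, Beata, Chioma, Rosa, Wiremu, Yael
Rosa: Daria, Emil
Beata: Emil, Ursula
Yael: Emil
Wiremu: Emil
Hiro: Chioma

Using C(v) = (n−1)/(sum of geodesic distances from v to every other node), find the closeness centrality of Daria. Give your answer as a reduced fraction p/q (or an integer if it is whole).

Distances from Daria: Alice:3, Beata:3, Chioma:3, Emil:2, Hiro:4, Rosa:1, Ursula:4, Wendy:5, Wiremu:3, Yael:3, Yara:4. Sum = 35.
n = 12, so closeness = 11/35.

11/35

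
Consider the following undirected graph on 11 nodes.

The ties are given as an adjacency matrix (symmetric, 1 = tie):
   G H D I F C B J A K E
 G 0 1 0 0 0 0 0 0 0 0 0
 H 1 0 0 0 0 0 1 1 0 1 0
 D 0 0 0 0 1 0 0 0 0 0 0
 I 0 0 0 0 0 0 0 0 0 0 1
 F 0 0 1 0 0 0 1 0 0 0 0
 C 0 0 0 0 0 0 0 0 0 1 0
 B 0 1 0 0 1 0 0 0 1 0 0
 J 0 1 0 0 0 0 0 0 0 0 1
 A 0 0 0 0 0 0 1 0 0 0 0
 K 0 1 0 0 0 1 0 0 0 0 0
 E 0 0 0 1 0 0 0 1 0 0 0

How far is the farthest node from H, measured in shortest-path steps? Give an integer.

Distances from H: A:2, B:1, C:2, D:3, E:2, F:2, G:1, I:3, J:1, K:1.
The largest is 3 (to D and I), so the eccentricity of H is 3.

3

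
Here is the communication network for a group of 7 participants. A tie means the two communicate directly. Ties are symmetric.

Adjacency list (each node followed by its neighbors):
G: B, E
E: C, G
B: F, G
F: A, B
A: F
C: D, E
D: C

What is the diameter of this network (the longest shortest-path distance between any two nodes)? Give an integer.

Eccentricity of each node (its greatest distance to any other): A:6, B:4, C:5, D:6, E:4, F:5, G:3.
The maximum eccentricity is 6, realized for instance by the pair D–A via D – C – E – G – B – F – A. So the diameter is 6.

6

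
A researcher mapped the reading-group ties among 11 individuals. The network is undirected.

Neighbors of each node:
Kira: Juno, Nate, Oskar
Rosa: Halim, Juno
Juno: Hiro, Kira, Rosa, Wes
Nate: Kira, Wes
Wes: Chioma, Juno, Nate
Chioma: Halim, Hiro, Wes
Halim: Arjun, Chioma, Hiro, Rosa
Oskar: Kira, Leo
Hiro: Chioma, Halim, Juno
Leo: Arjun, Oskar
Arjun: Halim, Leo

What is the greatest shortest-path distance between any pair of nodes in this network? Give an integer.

4

Eccentricity of each node (its greatest distance to any other): Arjun:4, Chioma:4, Halim:3, Hiro:3, Juno:3, Kira:3, Leo:4, Nate:4, Oskar:4, Rosa:3, Wes:4.
The maximum eccentricity is 4, realized for instance by the pair Nate–Arjun via Nate – Kira – Oskar – Leo – Arjun. So the diameter is 4.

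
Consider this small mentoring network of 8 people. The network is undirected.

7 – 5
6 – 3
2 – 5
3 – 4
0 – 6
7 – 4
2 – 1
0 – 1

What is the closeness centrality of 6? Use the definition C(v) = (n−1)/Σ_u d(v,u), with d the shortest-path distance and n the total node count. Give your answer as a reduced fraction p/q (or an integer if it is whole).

7/16

Distances from 6: 0:1, 1:2, 2:3, 3:1, 4:2, 5:4, 7:3. Sum = 16.
n = 8, so closeness = 7/16.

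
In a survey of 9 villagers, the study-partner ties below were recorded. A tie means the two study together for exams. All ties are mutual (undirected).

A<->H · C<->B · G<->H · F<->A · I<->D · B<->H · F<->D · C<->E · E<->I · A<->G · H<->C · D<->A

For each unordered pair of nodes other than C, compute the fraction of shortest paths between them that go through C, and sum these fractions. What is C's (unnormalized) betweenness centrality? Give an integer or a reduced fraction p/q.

5

Pairs whose geodesics pass through C — B–I: 1; B–E: 1; H–I: 1/2; H–E: 1; G–E: 1; A–E: 1/2.
All other pairs contribute 0.
Summing the contributions gives betweenness(C) = 5.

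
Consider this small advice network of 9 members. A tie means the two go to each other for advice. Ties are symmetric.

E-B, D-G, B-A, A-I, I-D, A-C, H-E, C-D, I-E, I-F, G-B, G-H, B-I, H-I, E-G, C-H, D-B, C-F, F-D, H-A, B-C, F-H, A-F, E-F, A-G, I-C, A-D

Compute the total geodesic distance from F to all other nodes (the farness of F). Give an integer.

Distances from F: A:1, B:2, C:1, D:1, E:1, G:2, H:1, I:1.
Sum = 1 + 2 + 1 + 1 + 1 + 2 + 1 + 1 = 10.

10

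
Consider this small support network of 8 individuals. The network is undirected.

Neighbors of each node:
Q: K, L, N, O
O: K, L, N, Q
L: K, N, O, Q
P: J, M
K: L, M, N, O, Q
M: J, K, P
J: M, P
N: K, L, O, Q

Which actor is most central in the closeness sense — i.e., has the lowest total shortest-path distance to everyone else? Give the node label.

Farness (sum of distances to all others) for each node — J:16, K:9, L:12, M:11, N:12, O:12, P:16, Q:12.
The smallest farness is 9, for K, so K has the highest closeness.

K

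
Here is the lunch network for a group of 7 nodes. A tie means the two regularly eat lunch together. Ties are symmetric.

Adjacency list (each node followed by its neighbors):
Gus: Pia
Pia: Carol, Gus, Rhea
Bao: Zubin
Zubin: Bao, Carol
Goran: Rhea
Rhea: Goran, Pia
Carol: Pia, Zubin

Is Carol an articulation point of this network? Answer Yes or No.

Yes

Removing Carol leaves {Goran, Gus, Pia, and Rhea} with no path to {Bao and Zubin}, so the network splits into 2 components. Carol is a cut vertex.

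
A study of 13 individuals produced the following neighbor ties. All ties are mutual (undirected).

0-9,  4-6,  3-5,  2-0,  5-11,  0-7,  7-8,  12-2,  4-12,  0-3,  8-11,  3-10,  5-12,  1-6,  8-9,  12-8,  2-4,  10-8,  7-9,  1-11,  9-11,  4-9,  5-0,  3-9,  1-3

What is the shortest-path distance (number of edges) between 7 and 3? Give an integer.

One shortest route is 7 – 9 – 3, which uses 2 edges, and 7 and 3 are not directly tied, so nothing shorter exists. So d(7,3) = 2.

2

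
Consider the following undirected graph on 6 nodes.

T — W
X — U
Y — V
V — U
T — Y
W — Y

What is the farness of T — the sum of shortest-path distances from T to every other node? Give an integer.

Distances from T: U:3, V:2, W:1, X:4, Y:1.
Sum = 3 + 2 + 1 + 4 + 1 = 11.

11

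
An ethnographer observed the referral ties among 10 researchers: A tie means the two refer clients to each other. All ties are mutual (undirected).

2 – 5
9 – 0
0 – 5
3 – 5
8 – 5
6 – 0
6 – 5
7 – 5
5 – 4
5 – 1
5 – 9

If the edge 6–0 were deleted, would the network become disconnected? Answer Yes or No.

No

Even without that edge, 6 still reaches 0 via 6 – 5 – 0, so the network stays connected. Not a bridge.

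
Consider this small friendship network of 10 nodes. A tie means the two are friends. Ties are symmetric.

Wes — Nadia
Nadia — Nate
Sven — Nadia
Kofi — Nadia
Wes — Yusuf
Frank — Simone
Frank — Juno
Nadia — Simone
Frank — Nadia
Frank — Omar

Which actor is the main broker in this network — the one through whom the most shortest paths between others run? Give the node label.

Nadia

Unnormalized betweenness of each node: Frank:15, Juno:0, Kofi:0, Nadia:29, Nate:0, Omar:0, Simone:0, Sven:0, Wes:8, Yusuf:0.
Nadia has the largest value, 29, making it the main broker — the node through which the most shortest paths run.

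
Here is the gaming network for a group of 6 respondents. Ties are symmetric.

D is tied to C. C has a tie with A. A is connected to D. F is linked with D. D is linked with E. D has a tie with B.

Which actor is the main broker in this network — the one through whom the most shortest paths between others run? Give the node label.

Unnormalized betweenness of each node: A:0, B:0, C:0, D:9, E:0, F:0.
D has the largest value, 9, making it the main broker — the node through which the most shortest paths run.

D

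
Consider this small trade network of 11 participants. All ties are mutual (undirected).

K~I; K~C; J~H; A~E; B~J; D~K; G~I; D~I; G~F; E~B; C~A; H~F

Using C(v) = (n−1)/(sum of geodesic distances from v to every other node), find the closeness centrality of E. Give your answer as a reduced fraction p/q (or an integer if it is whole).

Distances from E: A:1, B:1, C:2, D:4, F:4, G:5, H:3, I:4, J:2, K:3. Sum = 29.
n = 11, so closeness = 10/29.

10/29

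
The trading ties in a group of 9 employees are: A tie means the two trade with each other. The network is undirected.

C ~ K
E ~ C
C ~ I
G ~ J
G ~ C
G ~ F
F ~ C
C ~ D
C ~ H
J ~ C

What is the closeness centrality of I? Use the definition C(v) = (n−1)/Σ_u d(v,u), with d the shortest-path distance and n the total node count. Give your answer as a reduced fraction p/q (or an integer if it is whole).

Distances from I: C:1, D:2, E:2, F:2, G:2, H:2, J:2, K:2. Sum = 15.
n = 9, so closeness = 8/15.

8/15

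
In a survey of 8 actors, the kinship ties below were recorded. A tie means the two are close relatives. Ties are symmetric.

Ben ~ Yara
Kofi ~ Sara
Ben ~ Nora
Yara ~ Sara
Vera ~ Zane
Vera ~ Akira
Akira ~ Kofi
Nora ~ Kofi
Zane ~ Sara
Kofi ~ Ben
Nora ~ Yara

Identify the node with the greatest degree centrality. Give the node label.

Kofi

Degrees — Akira:2, Ben:3, Kofi:4, Nora:3, Sara:3, Vera:2, Yara:3, Zane:2.
The maximum is 4, attained only by Kofi.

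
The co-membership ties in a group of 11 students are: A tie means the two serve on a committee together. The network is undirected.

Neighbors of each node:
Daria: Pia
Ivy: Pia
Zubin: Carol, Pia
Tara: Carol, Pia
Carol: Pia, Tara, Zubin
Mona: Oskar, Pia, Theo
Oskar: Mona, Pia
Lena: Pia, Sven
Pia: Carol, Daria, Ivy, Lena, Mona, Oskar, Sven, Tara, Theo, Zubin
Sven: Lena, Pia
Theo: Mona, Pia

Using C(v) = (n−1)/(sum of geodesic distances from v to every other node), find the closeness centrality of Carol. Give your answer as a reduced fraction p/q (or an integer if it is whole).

Distances from Carol: Daria:2, Ivy:2, Lena:2, Mona:2, Oskar:2, Pia:1, Sven:2, Tara:1, Theo:2, Zubin:1. Sum = 17.
n = 11, so closeness = 10/17.

10/17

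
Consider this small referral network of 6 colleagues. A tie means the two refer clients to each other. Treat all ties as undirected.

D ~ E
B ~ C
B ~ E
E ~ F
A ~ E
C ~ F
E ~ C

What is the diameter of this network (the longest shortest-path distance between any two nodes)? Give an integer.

2

Eccentricity of each node (its greatest distance to any other): A:2, B:2, C:2, D:2, E:1, F:2.
The maximum eccentricity is 2, realized for instance by the pair A–B via A – E – B. So the diameter is 2.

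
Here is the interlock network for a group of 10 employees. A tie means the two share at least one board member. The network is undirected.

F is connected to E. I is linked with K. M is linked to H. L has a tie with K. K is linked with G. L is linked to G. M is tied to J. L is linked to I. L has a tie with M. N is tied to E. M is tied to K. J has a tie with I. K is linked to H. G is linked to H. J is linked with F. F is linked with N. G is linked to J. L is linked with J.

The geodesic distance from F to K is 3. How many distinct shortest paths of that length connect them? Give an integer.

The shortest distance is 3. The length-3 paths are: F–J–L–K; F–J–G–K; F–J–I–K; F–J–M–K.
That gives 4 distinct shortest paths.

4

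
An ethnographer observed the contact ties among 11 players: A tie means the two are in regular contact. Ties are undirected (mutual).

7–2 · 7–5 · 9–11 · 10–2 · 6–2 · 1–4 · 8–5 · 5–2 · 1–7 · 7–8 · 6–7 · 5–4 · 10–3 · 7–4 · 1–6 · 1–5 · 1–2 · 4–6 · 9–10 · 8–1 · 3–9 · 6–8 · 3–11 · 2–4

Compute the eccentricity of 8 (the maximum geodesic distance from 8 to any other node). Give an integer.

5

Distances from 8: 1:1, 2:2, 3:4, 4:2, 5:1, 6:1, 7:1, 9:4, 10:3, 11:5.
The largest is 5 (to 11), so the eccentricity of 8 is 5.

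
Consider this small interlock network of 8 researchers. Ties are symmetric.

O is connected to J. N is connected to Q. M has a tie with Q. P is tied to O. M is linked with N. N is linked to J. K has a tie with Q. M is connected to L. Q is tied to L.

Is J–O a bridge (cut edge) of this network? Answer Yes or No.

Without the J–O edge there is no alternate route between J and O, so the network disconnects. It is a bridge.

Yes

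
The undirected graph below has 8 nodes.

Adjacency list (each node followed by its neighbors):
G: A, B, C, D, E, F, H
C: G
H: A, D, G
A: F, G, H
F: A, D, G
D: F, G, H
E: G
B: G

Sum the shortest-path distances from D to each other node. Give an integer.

11

Distances from D: A:2, B:2, C:2, E:2, F:1, G:1, H:1.
Sum = 2 + 2 + 2 + 2 + 1 + 1 + 1 = 11.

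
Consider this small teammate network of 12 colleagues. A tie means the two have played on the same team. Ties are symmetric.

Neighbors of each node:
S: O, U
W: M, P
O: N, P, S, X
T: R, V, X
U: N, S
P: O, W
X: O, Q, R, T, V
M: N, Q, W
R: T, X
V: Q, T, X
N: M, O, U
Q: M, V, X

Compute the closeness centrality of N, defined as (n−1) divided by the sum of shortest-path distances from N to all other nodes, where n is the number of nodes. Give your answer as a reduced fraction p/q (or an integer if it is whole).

1/2

Distances from N: M:1, O:1, P:2, Q:2, R:3, S:2, T:3, U:1, V:3, W:2, X:2. Sum = 22.
n = 12, so closeness = 11/22 = 1/2.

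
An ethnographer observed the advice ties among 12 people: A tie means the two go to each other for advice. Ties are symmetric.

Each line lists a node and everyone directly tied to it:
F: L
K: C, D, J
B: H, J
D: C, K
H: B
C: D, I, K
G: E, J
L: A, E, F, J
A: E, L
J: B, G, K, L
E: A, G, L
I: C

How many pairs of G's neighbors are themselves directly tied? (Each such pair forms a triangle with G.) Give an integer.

G's neighbors are E and J, but none of them are tied to each other, so no triangle contains G.

0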